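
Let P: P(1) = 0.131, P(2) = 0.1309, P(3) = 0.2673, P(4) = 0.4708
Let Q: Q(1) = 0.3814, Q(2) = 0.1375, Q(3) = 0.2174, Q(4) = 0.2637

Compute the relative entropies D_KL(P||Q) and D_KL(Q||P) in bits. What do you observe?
D_KL(P||Q) = 0.2621 bits, D_KL(Q||P) = 0.3125 bits. The two directions give different values (D_KL(Q||P) exceeds D_KL(P||Q) by 0.0504 bits): KL divergence is asymmetric.

D_KL(P||Q) = Σ P(x) log₂(P(x)/Q(x))

Computing term by term:
  P(1)·log₂(P(1)/Q(1)) = 0.131·log₂(0.131/0.3814) = -0.20197
  P(2)·log₂(P(2)/Q(2)) = 0.1309·log₂(0.1309/0.1375) = -0.00929
  P(3)·log₂(P(3)/Q(3)) = 0.2673·log₂(0.2673/0.2174) = 0.07968
  P(4)·log₂(P(4)/Q(4)) = 0.4708·log₂(0.4708/0.2637) = 0.39369

D_KL(P||Q) = -0.20197 - 0.00929 + 0.07968 + 0.39369 = 0.26211 ≈ 0.2621 bits

D_KL(Q||P) = Σ Q(x) log₂(Q(x)/P(x))

Computing term by term:
  Q(1)·log₂(Q(1)/P(1)) = 0.3814·log₂(0.3814/0.131) = 0.58802
  Q(2)·log₂(Q(2)/P(2)) = 0.1375·log₂(0.1375/0.1309) = 0.00976
  Q(3)·log₂(Q(3)/P(3)) = 0.2174·log₂(0.2174/0.2673) = -0.06481
  Q(4)·log₂(Q(4)/P(4)) = 0.2637·log₂(0.2637/0.4708) = -0.22051

D_KL(Q||P) = 0.58802 + 0.00976 - 0.06481 - 0.22051 = 0.31246 ≈ 0.3125 bits

These are NOT equal (difference: 0.0504 bits). KL divergence is asymmetric: D_KL(P||Q) ≠ D_KL(Q||P) in general.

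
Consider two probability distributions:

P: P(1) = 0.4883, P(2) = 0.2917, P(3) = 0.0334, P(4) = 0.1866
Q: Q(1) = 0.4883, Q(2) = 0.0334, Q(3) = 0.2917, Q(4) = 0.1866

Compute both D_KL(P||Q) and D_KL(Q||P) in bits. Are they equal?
D_KL(P||Q) = 0.8076 bits, D_KL(Q||P) = 0.8076 bits. Yes, in this case they are equal (although KL divergence is not symmetric in general).

D_KL(P||Q) = Σ P(x) log₂(P(x)/Q(x))

Computing term by term:
  P(1)·log₂(P(1)/Q(1)) = 0.4883·log₂(0.4883/0.4883) = 0.00000
  P(2)·log₂(P(2)/Q(2)) = 0.2917·log₂(0.2917/0.0334) = 0.91202
  P(3)·log₂(P(3)/Q(3)) = 0.0334·log₂(0.0334/0.2917) = -0.10443
  P(4)·log₂(P(4)/Q(4)) = 0.1866·log₂(0.1866/0.1866) = 0.00000

D_KL(P||Q) = 0.00000 + 0.91202 - 0.10443 + 0.00000 = 0.80759 ≈ 0.8076 bits

D_KL(Q||P) = Σ Q(x) log₂(Q(x)/P(x))

Computing term by term:
  Q(1)·log₂(Q(1)/P(1)) = 0.4883·log₂(0.4883/0.4883) = 0.00000
  Q(2)·log₂(Q(2)/P(2)) = 0.0334·log₂(0.0334/0.2917) = -0.10443
  Q(3)·log₂(Q(3)/P(3)) = 0.2917·log₂(0.2917/0.0334) = 0.91202
  Q(4)·log₂(Q(4)/P(4)) = 0.1866·log₂(0.1866/0.1866) = 0.00000

D_KL(Q||P) = 0.00000 - 0.10443 + 0.91202 + 0.00000 = 0.80759 ≈ 0.8076 bits

These ARE equal here. Q is P with outcomes relabeled (Q(2) = P(3), Q(3) = P(2)) by a relabeling that is its own inverse, so the two sums contain exactly the same terms in a different order. This is a special case — KL divergence is not symmetric in general: D_KL(P||Q) ≠ D_KL(Q||P) for most P, Q.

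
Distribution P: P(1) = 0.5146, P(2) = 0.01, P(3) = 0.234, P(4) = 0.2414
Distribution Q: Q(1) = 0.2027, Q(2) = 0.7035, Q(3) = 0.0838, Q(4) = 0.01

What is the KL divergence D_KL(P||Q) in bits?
2.0858 bits

D_KL(P||Q) = Σ P(x) log₂(P(x)/Q(x))

Computing term by term:
  P(1)·log₂(P(1)/Q(1)) = 0.5146·log₂(0.5146/0.2027) = 0.69168
  P(2)·log₂(P(2)/Q(2)) = 0.01·log₂(0.01/0.7035) = -0.06136
  P(3)·log₂(P(3)/Q(3)) = 0.234·log₂(0.234/0.0838) = 0.34667
  P(4)·log₂(P(4)/Q(4)) = 0.2414·log₂(0.2414/0.01) = 1.10884

D_KL(P||Q) = 0.69168 - 0.06136 + 0.34667 + 1.10884 = 2.08583 ≈ 2.0858 bits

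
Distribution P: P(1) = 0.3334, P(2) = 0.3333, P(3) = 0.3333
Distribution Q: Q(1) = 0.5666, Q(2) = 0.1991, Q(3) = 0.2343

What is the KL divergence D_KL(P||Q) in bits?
0.1621 bits

D_KL(P||Q) = Σ P(x) log₂(P(x)/Q(x))

Computing term by term:
  P(1)·log₂(P(1)/Q(1)) = 0.3334·log₂(0.3334/0.5666) = -0.25508
  P(2)·log₂(P(2)/Q(2)) = 0.3333·log₂(0.3333/0.1991) = 0.24775
  P(3)·log₂(P(3)/Q(3)) = 0.3333·log₂(0.3333/0.2343) = 0.16947

D_KL(P||Q) = -0.25508 + 0.24775 + 0.16947 = 0.16214 ≈ 0.1621 bits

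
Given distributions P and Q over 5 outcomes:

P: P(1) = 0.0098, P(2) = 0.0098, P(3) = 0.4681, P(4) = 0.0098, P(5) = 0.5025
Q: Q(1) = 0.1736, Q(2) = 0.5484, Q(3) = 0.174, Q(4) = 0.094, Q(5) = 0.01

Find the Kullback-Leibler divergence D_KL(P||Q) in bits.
3.3785 bits

D_KL(P||Q) = Σ P(x) log₂(P(x)/Q(x))

Computing term by term:
  P(1)·log₂(P(1)/Q(1)) = 0.0098·log₂(0.0098/0.1736) = -0.04064
  P(2)·log₂(P(2)/Q(2)) = 0.0098·log₂(0.0098/0.5484) = -0.05690
  P(3)·log₂(P(3)/Q(3)) = 0.4681·log₂(0.4681/0.174) = 0.66832
  P(4)·log₂(P(4)/Q(4)) = 0.0098·log₂(0.0098/0.094) = -0.03197
  P(5)·log₂(P(5)/Q(5)) = 0.5025·log₂(0.5025/0.01) = 2.83965

D_KL(P||Q) = -0.04064 - 0.05690 + 0.66832 - 0.03197 + 2.83965 = 3.37846 ≈ 3.3785 bits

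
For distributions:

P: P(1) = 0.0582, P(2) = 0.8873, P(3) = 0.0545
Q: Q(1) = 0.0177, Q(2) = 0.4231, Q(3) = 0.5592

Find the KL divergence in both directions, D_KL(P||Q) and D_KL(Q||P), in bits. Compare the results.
D_KL(P||Q) = 0.8649 bits, D_KL(Q||P) = 1.3959 bits. D_KL(Q||P) is larger than D_KL(P||Q) by 0.5310 bits; the two directions differ.

D_KL(P||Q) = Σ P(x) log₂(P(x)/Q(x))

Computing term by term:
  P(1)·log₂(P(1)/Q(1)) = 0.0582·log₂(0.0582/0.0177) = 0.09995
  P(2)·log₂(P(2)/Q(2)) = 0.8873·log₂(0.8873/0.4231) = 0.94801
  P(3)·log₂(P(3)/Q(3)) = 0.0545·log₂(0.0545/0.5592) = -0.18307

D_KL(P||Q) = 0.09995 + 0.94801 - 0.18307 = 0.86489 ≈ 0.8649 bits

D_KL(Q||P) = Σ Q(x) log₂(Q(x)/P(x))

Computing term by term:
  Q(1)·log₂(Q(1)/P(1)) = 0.0177·log₂(0.0177/0.0582) = -0.03040
  Q(2)·log₂(Q(2)/P(2)) = 0.4231·log₂(0.4231/0.8873) = -0.45205
  Q(3)·log₂(Q(3)/P(3)) = 0.5592·log₂(0.5592/0.0545) = 1.87837

D_KL(Q||P) = -0.03040 - 0.45205 + 1.87837 = 1.39592 ≈ 1.3959 bits

These are NOT equal (difference: 0.5310 bits). KL divergence is asymmetric: D_KL(P||Q) ≠ D_KL(Q||P) in general.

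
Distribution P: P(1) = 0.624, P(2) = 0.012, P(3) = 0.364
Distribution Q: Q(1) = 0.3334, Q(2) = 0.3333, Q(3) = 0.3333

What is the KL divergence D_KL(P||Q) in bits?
0.5530 bits

D_KL(P||Q) = Σ P(x) log₂(P(x)/Q(x))

Computing term by term:
  P(1)·log₂(P(1)/Q(1)) = 0.624·log₂(0.624/0.3334) = 0.56428
  P(2)·log₂(P(2)/Q(2)) = 0.012·log₂(0.012/0.3333) = -0.05755
  P(3)·log₂(P(3)/Q(3)) = 0.364·log₂(0.364/0.3333) = 0.04627

D_KL(P||Q) = 0.56428 - 0.05755 + 0.04627 = 0.55300 ≈ 0.5530 bits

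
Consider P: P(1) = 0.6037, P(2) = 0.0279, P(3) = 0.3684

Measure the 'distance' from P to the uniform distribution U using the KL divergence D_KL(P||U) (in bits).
0.4706 bits

U(i) = 1/3 for all i

D_KL(P||U) = Σ P(x) log₂(P(x) / (1/3))
           = Σ P(x) log₂(P(x)) + log₂(3)
           = log₂(3) - H(P)

H(P) = -Σ P(x) log₂(P(x)):
  -P(1)·log₂(P(1)) = -(0.6037)·log₂(0.6037) = 0.43955
  -P(2)·log₂(P(2)) = -(0.0279)·log₂(0.0279) = 0.14406
  -P(3)·log₂(P(3)) = -(0.3684)·log₂(0.3684) = 0.53074
H(P) = 0.43955 + 0.14406 + 0.53074 = 1.11435 bits

log₂(3) = 1.58496 bits

D_KL(P||U) = 1.58496 - 1.11435 = 0.47061 ≈ 0.4706 bits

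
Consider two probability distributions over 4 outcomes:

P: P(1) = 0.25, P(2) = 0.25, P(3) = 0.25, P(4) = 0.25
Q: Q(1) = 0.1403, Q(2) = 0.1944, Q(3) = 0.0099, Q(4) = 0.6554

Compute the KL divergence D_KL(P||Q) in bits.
1.1161 bits

D_KL(P||Q) = Σ P(x) log₂(P(x)/Q(x))

Computing term by term:
  P(1)·log₂(P(1)/Q(1)) = 0.25·log₂(0.25/0.1403) = 0.20835
  P(2)·log₂(P(2)/Q(2)) = 0.25·log₂(0.25/0.1944) = 0.09072
  P(3)·log₂(P(3)/Q(3)) = 0.25·log₂(0.25/0.0099) = 1.16459
  P(4)·log₂(P(4)/Q(4)) = 0.25·log₂(0.25/0.6554) = -0.34761

D_KL(P||Q) = 0.20835 + 0.09072 + 1.16459 - 0.34761 = 1.11605 ≈ 1.1161 bits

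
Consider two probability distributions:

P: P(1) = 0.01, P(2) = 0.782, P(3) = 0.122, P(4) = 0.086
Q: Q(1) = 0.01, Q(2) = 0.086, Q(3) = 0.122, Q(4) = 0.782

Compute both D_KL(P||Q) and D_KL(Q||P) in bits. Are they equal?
D_KL(P||Q) = 2.2166 bits, D_KL(Q||P) = 2.2166 bits. Yes, in this case they are equal (although KL divergence is not symmetric in general).

D_KL(P||Q) = Σ P(x) log₂(P(x)/Q(x))

Computing term by term:
  P(1)·log₂(P(1)/Q(1)) = 0.01·log₂(0.01/0.01) = 0.00000
  P(2)·log₂(P(2)/Q(2)) = 0.782·log₂(0.782/0.086) = 2.49048
  P(3)·log₂(P(3)/Q(3)) = 0.122·log₂(0.122/0.122) = 0.00000
  P(4)·log₂(P(4)/Q(4)) = 0.086·log₂(0.086/0.782) = -0.27389

D_KL(P||Q) = 0.00000 + 2.49048 + 0.00000 - 0.27389 = 2.21659 ≈ 2.2166 bits

D_KL(Q||P) = Σ Q(x) log₂(Q(x)/P(x))

Computing term by term:
  Q(1)·log₂(Q(1)/P(1)) = 0.01·log₂(0.01/0.01) = 0.00000
  Q(2)·log₂(Q(2)/P(2)) = 0.086·log₂(0.086/0.782) = -0.27389
  Q(3)·log₂(Q(3)/P(3)) = 0.122·log₂(0.122/0.122) = 0.00000
  Q(4)·log₂(Q(4)/P(4)) = 0.782·log₂(0.782/0.086) = 2.49048

D_KL(Q||P) = 0.00000 - 0.27389 + 0.00000 + 2.49048 = 2.21659 ≈ 2.2166 bits

These ARE equal here. Q is P with outcomes relabeled (Q(2) = P(4), Q(4) = P(2)) by a relabeling that is its own inverse, so the two sums contain exactly the same terms in a different order. This is a special case — KL divergence is not symmetric in general: D_KL(P||Q) ≠ D_KL(Q||P) for most P, Q.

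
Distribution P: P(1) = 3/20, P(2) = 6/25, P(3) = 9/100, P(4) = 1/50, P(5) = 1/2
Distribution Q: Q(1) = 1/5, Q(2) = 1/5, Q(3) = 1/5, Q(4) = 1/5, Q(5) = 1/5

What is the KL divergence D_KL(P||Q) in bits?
0.4917 bits

D_KL(P||Q) = Σ P(x) log₂(P(x)/Q(x))

Computing term by term:
  P(1)·log₂(P(1)/Q(1)) = (3/20)·log₂((3/20)/(1/5)) = -0.06226
  P(2)·log₂(P(2)/Q(2)) = (6/25)·log₂((6/25)/(1/5)) = 0.06313
  P(3)·log₂(P(3)/Q(3)) = (9/100)·log₂((9/100)/(1/5)) = -0.10368
  P(4)·log₂(P(4)/Q(4)) = (1/50)·log₂((1/50)/(1/5)) = -0.06644
  P(5)·log₂(P(5)/Q(5)) = (1/2)·log₂((1/2)/(1/5)) = 0.66096

D_KL(P||Q) = -0.06226 + 0.06313 - 0.10368 - 0.06644 + 0.66096 = 0.49171 ≈ 0.4917 bits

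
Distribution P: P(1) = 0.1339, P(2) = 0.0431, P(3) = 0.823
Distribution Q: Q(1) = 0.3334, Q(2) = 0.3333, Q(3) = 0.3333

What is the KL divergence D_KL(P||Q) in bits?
0.7698 bits

D_KL(P||Q) = Σ P(x) log₂(P(x)/Q(x))

Computing term by term:
  P(1)·log₂(P(1)/Q(1)) = 0.1339·log₂(0.1339/0.3334) = -0.17623
  P(2)·log₂(P(2)/Q(2)) = 0.0431·log₂(0.0431/0.3333) = -0.12719
  P(3)·log₂(P(3)/Q(3)) = 0.823·log₂(0.823/0.3333) = 1.07325

D_KL(P||Q) = -0.17623 - 0.12719 + 1.07325 = 0.76983 ≈ 0.7698 bits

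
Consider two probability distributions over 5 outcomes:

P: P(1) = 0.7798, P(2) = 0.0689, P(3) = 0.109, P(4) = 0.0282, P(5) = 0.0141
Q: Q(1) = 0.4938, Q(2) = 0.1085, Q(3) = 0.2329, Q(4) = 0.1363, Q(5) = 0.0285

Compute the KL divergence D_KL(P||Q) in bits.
0.2711 bits

D_KL(P||Q) = Σ P(x) log₂(P(x)/Q(x))

Computing term by term:
  P(1)·log₂(P(1)/Q(1)) = 0.7798·log₂(0.7798/0.4938) = 0.51403
  P(2)·log₂(P(2)/Q(2)) = 0.0689·log₂(0.0689/0.1085) = -0.04514
  P(3)·log₂(P(3)/Q(3)) = 0.109·log₂(0.109/0.2329) = -0.11940
  P(4)·log₂(P(4)/Q(4)) = 0.0282·log₂(0.0282/0.1363) = -0.06410
  P(5)·log₂(P(5)/Q(5)) = 0.0141·log₂(0.0141/0.0285) = -0.01432

D_KL(P||Q) = 0.51403 - 0.04514 - 0.11940 - 0.06410 - 0.01432 = 0.27107 ≈ 0.2711 bits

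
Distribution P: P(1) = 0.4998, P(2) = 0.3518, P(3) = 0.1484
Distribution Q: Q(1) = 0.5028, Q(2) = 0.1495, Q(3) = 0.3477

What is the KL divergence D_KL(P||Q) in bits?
0.2477 bits

D_KL(P||Q) = Σ P(x) log₂(P(x)/Q(x))

Computing term by term:
  P(1)·log₂(P(1)/Q(1)) = 0.4998·log₂(0.4998/0.5028) = -0.00432
  P(2)·log₂(P(2)/Q(2)) = 0.3518·log₂(0.3518/0.1495) = 0.43434
  P(3)·log₂(P(3)/Q(3)) = 0.1484·log₂(0.1484/0.3477) = -0.18229

D_KL(P||Q) = -0.00432 + 0.43434 - 0.18229 = 0.24773 ≈ 0.2477 bits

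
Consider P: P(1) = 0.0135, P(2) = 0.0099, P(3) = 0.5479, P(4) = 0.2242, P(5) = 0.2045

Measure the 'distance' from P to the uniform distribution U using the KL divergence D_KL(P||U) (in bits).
0.7447 bits

U(i) = 1/5 for all i

D_KL(P||U) = Σ P(x) log₂(P(x) / (1/5))
           = Σ P(x) log₂(P(x)) + log₂(5)
           = log₂(5) - H(P)

H(P) = -Σ P(x) log₂(P(x)):
  -P(1)·log₂(P(1)) = -(0.0135)·log₂(0.0135) = 0.08385
  -P(2)·log₂(P(2)) = -(0.0099)·log₂(0.0099) = 0.06592
  -P(3)·log₂(P(3)) = -(0.5479)·log₂(0.5479) = 0.47559
  -P(4)·log₂(P(4)) = -(0.2242)·log₂(0.2242) = 0.48363
  -P(5)·log₂(P(5)) = -(0.2045)·log₂(0.2045) = 0.46827
H(P) = 0.08385 + 0.06592 + 0.47559 + 0.48363 + 0.46827 = 1.57726 bits

log₂(5) = 2.32193 bits

D_KL(P||U) = 2.32193 - 1.57726 = 0.74467 ≈ 0.7447 bits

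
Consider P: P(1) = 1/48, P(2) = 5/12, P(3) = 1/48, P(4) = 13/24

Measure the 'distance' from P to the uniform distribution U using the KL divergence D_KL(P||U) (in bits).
0.7619 bits

U(i) = 1/4 for all i

D_KL(P||U) = Σ P(x) log₂(P(x) / (1/4))
           = Σ P(x) log₂(P(x)) + log₂(4)
           = log₂(4) - H(P)

H(P) = -Σ P(x) log₂(P(x)):
  -P(1)·log₂(P(1)) = -(1/48)·log₂(1/48) = 0.11635
  -P(2)·log₂(P(2)) = -(5/12)·log₂(5/12) = 0.52626
  -P(3)·log₂(P(3)) = -(1/48)·log₂(1/48) = 0.11635
  -P(4)·log₂(P(4)) = -(13/24)·log₂(13/24) = 0.47912
H(P) = 0.11635 + 0.52626 + 0.11635 + 0.47912 = 1.23808 bits

log₂(4) = 2.00000 bits

D_KL(P||U) = 2.00000 - 1.23808 = 0.76192 ≈ 0.7619 bits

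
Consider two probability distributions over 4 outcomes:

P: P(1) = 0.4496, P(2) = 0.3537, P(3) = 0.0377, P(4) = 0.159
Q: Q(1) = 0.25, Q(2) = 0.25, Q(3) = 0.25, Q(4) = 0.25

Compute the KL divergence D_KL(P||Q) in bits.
0.3510 bits

D_KL(P||Q) = Σ P(x) log₂(P(x)/Q(x))

Computing term by term:
  P(1)·log₂(P(1)/Q(1)) = 0.4496·log₂(0.4496/0.25) = 0.38068
  P(2)·log₂(P(2)/Q(2)) = 0.3537·log₂(0.3537/0.25) = 0.17706
  P(3)·log₂(P(3)/Q(3)) = 0.0377·log₂(0.0377/0.25) = -0.10289
  P(4)·log₂(P(4)/Q(4)) = 0.159·log₂(0.159/0.25) = -0.10381

D_KL(P||Q) = 0.38068 + 0.17706 - 0.10289 - 0.10381 = 0.35104 ≈ 0.3510 bits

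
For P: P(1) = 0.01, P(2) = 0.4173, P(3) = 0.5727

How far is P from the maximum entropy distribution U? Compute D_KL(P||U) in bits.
0.5318 bits

U(i) = 1/3 for all i

D_KL(P||U) = Σ P(x) log₂(P(x) / (1/3))
           = Σ P(x) log₂(P(x)) + log₂(3)
           = log₂(3) - H(P)

H(P) = -Σ P(x) log₂(P(x)):
  -P(1)·log₂(P(1)) = -(0.01)·log₂(0.01) = 0.06644
  -P(2)·log₂(P(2)) = -(0.4173)·log₂(0.4173) = 0.52615
  -P(3)·log₂(P(3)) = -(0.5727)·log₂(0.5727) = 0.46054
H(P) = 0.06644 + 0.52615 + 0.46054 = 1.05313 bits

log₂(3) = 1.58496 bits

D_KL(P||U) = 1.58496 - 1.05313 = 0.53183 ≈ 0.5318 bits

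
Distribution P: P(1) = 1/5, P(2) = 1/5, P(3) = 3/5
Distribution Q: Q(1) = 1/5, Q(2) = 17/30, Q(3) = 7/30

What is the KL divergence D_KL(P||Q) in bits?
0.5170 bits

D_KL(P||Q) = Σ P(x) log₂(P(x)/Q(x))

Computing term by term:
  P(1)·log₂(P(1)/Q(1)) = (1/5)·log₂((1/5)/(1/5)) = 0.00000
  P(2)·log₂(P(2)/Q(2)) = (1/5)·log₂((1/5)/(17/30)) = -0.30050
  P(3)·log₂(P(3)/Q(3)) = (3/5)·log₂((3/5)/(7/30)) = 0.81754

D_KL(P||Q) = 0.00000 - 0.30050 + 0.81754 = 0.51704 ≈ 0.5170 bits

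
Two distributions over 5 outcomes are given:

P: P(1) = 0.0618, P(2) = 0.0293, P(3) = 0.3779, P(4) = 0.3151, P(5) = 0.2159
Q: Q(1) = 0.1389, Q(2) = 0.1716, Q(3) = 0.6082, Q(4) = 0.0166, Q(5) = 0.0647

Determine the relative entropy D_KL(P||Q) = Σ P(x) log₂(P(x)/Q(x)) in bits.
1.3071 bits

D_KL(P||Q) = Σ P(x) log₂(P(x)/Q(x))

Computing term by term:
  P(1)·log₂(P(1)/Q(1)) = 0.0618·log₂(0.0618/0.1389) = -0.07221
  P(2)·log₂(P(2)/Q(2)) = 0.0293·log₂(0.0293/0.1716) = -0.07472
  P(3)·log₂(P(3)/Q(3)) = 0.3779·log₂(0.3779/0.6082) = -0.25944
  P(4)·log₂(P(4)/Q(4)) = 0.3151·log₂(0.3151/0.0166) = 1.33809
  P(5)·log₂(P(5)/Q(5)) = 0.2159·log₂(0.2159/0.0647) = 0.37535

D_KL(P||Q) = -0.07221 - 0.07472 - 0.25944 + 1.33809 + 0.37535 = 1.30707 ≈ 1.3071 bits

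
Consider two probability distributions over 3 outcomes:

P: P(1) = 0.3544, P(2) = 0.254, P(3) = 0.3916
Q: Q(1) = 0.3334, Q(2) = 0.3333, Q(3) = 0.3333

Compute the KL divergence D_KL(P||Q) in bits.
0.0227 bits

D_KL(P||Q) = Σ P(x) log₂(P(x)/Q(x))

Computing term by term:
  P(1)·log₂(P(1)/Q(1)) = 0.3544·log₂(0.3544/0.3334) = 0.03123
  P(2)·log₂(P(2)/Q(2)) = 0.254·log₂(0.254/0.3333) = -0.09957
  P(3)·log₂(P(3)/Q(3)) = 0.3916·log₂(0.3916/0.3333) = 0.09107

D_KL(P||Q) = 0.03123 - 0.09957 + 0.09107 = 0.02273 ≈ 0.0227 bits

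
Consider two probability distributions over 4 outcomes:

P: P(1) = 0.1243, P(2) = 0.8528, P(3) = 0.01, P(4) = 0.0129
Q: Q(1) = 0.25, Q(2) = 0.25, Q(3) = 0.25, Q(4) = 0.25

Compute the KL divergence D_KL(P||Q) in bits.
1.2828 bits

D_KL(P||Q) = Σ P(x) log₂(P(x)/Q(x))

Computing term by term:
  P(1)·log₂(P(1)/Q(1)) = 0.1243·log₂(0.1243/0.25) = -0.12531
  P(2)·log₂(P(2)/Q(2)) = 0.8528·log₂(0.8528/0.25) = 1.50969
  P(3)·log₂(P(3)/Q(3)) = 0.01·log₂(0.01/0.25) = -0.04644
  P(4)·log₂(P(4)/Q(4)) = 0.0129·log₂(0.0129/0.25) = -0.05517

D_KL(P||Q) = -0.12531 + 1.50969 - 0.04644 - 0.05517 = 1.28277 ≈ 1.2828 bits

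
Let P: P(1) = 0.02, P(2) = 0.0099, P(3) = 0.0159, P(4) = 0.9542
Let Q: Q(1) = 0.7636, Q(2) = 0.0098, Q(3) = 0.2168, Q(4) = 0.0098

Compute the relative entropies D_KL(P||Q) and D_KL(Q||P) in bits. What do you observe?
D_KL(P||Q) = 6.1380 bits, D_KL(Q||P) = 4.7648 bits. The two directions give different values (D_KL(P||Q) exceeds D_KL(Q||P) by 1.3732 bits): KL divergence is asymmetric.

D_KL(P||Q) = Σ P(x) log₂(P(x)/Q(x))

Computing term by term:
  P(1)·log₂(P(1)/Q(1)) = 0.02·log₂(0.02/0.7636) = -0.10509
  P(2)·log₂(P(2)/Q(2)) = 0.0099·log₂(0.0099/0.0098) = 0.00015
  P(3)·log₂(P(3)/Q(3)) = 0.0159·log₂(0.0159/0.2168) = -0.05993
  P(4)·log₂(P(4)/Q(4)) = 0.9542·log₂(0.9542/0.0098) = 6.30284

D_KL(P||Q) = -0.10509 + 0.00015 - 0.05993 + 6.30284 = 6.13797 ≈ 6.1380 bits

D_KL(Q||P) = Σ Q(x) log₂(Q(x)/P(x))

Computing term by term:
  Q(1)·log₂(Q(1)/P(1)) = 0.7636·log₂(0.7636/0.02) = 4.01252
  Q(2)·log₂(Q(2)/P(2)) = 0.0098·log₂(0.0098/0.0099) = -0.00014
  Q(3)·log₂(Q(3)/P(3)) = 0.2168·log₂(0.2168/0.0159) = 0.81718
  Q(4)·log₂(Q(4)/P(4)) = 0.0098·log₂(0.0098/0.9542) = -0.06473

D_KL(Q||P) = 4.01252 - 0.00014 + 0.81718 - 0.06473 = 4.76483 ≈ 4.7648 bits

These are NOT equal (difference: 1.3732 bits). KL divergence is asymmetric: D_KL(P||Q) ≠ D_KL(Q||P) in general.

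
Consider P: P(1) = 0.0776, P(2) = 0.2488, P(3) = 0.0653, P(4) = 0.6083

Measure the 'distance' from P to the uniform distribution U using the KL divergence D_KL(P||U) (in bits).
0.5212 bits

U(i) = 1/4 for all i

D_KL(P||U) = Σ P(x) log₂(P(x) / (1/4))
           = Σ P(x) log₂(P(x)) + log₂(4)
           = log₂(4) - H(P)

H(P) = -Σ P(x) log₂(P(x)):
  -P(1)·log₂(P(1)) = -(0.0776)·log₂(0.0776) = 0.28617
  -P(2)·log₂(P(2)) = -(0.2488)·log₂(0.2488) = 0.49933
  -P(3)·log₂(P(3)) = -(0.0653)·log₂(0.0653) = 0.25707
  -P(4)·log₂(P(4)) = -(0.6083)·log₂(0.6083) = 0.43624
H(P) = 0.28617 + 0.49933 + 0.25707 + 0.43624 = 1.47881 bits

log₂(4) = 2.00000 bits

D_KL(P||U) = 2.00000 - 1.47881 = 0.52119 ≈ 0.5212 bits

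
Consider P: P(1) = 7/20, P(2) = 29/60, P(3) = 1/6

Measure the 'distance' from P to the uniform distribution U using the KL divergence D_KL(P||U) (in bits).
0.1171 bits

U(i) = 1/3 for all i

D_KL(P||U) = Σ P(x) log₂(P(x) / (1/3))
           = Σ P(x) log₂(P(x)) + log₂(3)
           = log₂(3) - H(P)

H(P) = -Σ P(x) log₂(P(x)):
  -P(1)·log₂(P(1)) = -(7/20)·log₂(7/20) = 0.53010
  -P(2)·log₂(P(2)) = -(29/60)·log₂(29/60) = 0.50697
  -P(3)·log₂(P(3)) = -(1/6)·log₂(1/6) = 0.43083
H(P) = 0.53010 + 0.50697 + 0.43083 = 1.46790 bits

log₂(3) = 1.58496 bits

D_KL(P||U) = 1.58496 - 1.46790 = 0.11706 ≈ 0.1171 bits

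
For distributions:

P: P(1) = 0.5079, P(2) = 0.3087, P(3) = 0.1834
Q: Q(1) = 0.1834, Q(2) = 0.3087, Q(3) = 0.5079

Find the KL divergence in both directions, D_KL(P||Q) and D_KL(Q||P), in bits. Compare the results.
D_KL(P||Q) = 0.4769 bits, D_KL(Q||P) = 0.4769 bits. The two directions give exactly the same value for this pair.

D_KL(P||Q) = Σ P(x) log₂(P(x)/Q(x))

Computing term by term:
  P(1)·log₂(P(1)/Q(1)) = 0.5079·log₂(0.5079/0.1834) = 0.74638
  P(2)·log₂(P(2)/Q(2)) = 0.3087·log₂(0.3087/0.3087) = 0.00000
  P(3)·log₂(P(3)/Q(3)) = 0.1834·log₂(0.1834/0.5079) = -0.26952

D_KL(P||Q) = 0.74638 + 0.00000 - 0.26952 = 0.47686 ≈ 0.4769 bits

D_KL(Q||P) = Σ Q(x) log₂(Q(x)/P(x))

Computing term by term:
  Q(1)·log₂(Q(1)/P(1)) = 0.1834·log₂(0.1834/0.5079) = -0.26952
  Q(2)·log₂(Q(2)/P(2)) = 0.3087·log₂(0.3087/0.3087) = 0.00000
  Q(3)·log₂(Q(3)/P(3)) = 0.5079·log₂(0.5079/0.1834) = 0.74638

D_KL(Q||P) = -0.26952 + 0.00000 + 0.74638 = 0.47686 ≈ 0.4769 bits

These ARE equal here. Q is P with outcomes relabeled (Q(1) = P(3), Q(3) = P(1)) by a relabeling that is its own inverse, so the two sums contain exactly the same terms in a different order. This is a special case — KL divergence is not symmetric in general: D_KL(P||Q) ≠ D_KL(Q||P) for most P, Q.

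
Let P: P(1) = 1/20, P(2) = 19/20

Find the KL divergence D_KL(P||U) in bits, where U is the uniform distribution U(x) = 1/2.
0.7136 bits

U(i) = 1/2 for all i

D_KL(P||U) = Σ P(x) log₂(P(x) / (1/2))
           = Σ P(x) log₂(P(x)) + log₂(2)
           = log₂(2) - H(P)

H(P) = -Σ P(x) log₂(P(x)):
  -P(1)·log₂(P(1)) = -(1/20)·log₂(1/20) = 0.21610
  -P(2)·log₂(P(2)) = -(19/20)·log₂(19/20) = 0.07030
H(P) = 0.21610 + 0.07030 = 0.28640 bits

log₂(2) = 1.00000 bits

D_KL(P||U) = 1.00000 - 0.28640 = 0.71360 ≈ 0.7136 bits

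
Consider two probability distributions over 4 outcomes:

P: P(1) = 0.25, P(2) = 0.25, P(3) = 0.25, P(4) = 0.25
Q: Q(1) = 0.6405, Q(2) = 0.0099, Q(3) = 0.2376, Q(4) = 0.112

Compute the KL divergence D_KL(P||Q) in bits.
1.1332 bits

D_KL(P||Q) = Σ P(x) log₂(P(x)/Q(x))

Computing term by term:
  P(1)·log₂(P(1)/Q(1)) = 0.25·log₂(0.25/0.6405) = -0.33932
  P(2)·log₂(P(2)/Q(2)) = 0.25·log₂(0.25/0.0099) = 1.16459
  P(3)·log₂(P(3)/Q(3)) = 0.25·log₂(0.25/0.2376) = 0.01835
  P(4)·log₂(P(4)/Q(4)) = 0.25·log₂(0.25/0.112) = 0.28961

D_KL(P||Q) = -0.33932 + 1.16459 + 0.01835 + 0.28961 = 1.13323 ≈ 1.1332 bits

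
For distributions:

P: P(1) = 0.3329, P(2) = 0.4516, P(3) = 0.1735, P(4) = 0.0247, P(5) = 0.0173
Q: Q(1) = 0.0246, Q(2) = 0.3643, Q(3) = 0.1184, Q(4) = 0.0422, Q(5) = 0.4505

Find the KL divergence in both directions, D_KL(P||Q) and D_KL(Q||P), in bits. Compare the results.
D_KL(P||Q) = 1.3863 bits, D_KL(Q||P) = 1.8805 bits. D_KL(Q||P) is larger than D_KL(P||Q) by 0.4942 bits; the two directions differ.

D_KL(P||Q) = Σ P(x) log₂(P(x)/Q(x))

Computing term by term:
  P(1)·log₂(P(1)/Q(1)) = 0.3329·log₂(0.3329/0.0246) = 1.25116
  P(2)·log₂(P(2)/Q(2)) = 0.4516·log₂(0.4516/0.3643) = 0.13996
  P(3)·log₂(P(3)/Q(3)) = 0.1735·log₂(0.1735/0.1184) = 0.09564
  P(4)·log₂(P(4)/Q(4)) = 0.0247·log₂(0.0247/0.0422) = -0.01909
  P(5)·log₂(P(5)/Q(5)) = 0.0173·log₂(0.0173/0.4505) = -0.08136

D_KL(P||Q) = 1.25116 + 0.13996 + 0.09564 - 0.01909 - 0.08136 = 1.38631 ≈ 1.3863 bits

D_KL(Q||P) = Σ Q(x) log₂(Q(x)/P(x))

Computing term by term:
  Q(1)·log₂(Q(1)/P(1)) = 0.0246·log₂(0.0246/0.3329) = -0.09246
  Q(2)·log₂(Q(2)/P(2)) = 0.3643·log₂(0.3643/0.4516) = -0.11290
  Q(3)·log₂(Q(3)/P(3)) = 0.1184·log₂(0.1184/0.1735) = -0.06527
  Q(4)·log₂(Q(4)/P(4)) = 0.0422·log₂(0.0422/0.0247) = 0.03261
  Q(5)·log₂(Q(5)/P(5)) = 0.4505·log₂(0.4505/0.0173) = 2.11856

D_KL(Q||P) = -0.09246 - 0.11290 - 0.06527 + 0.03261 + 2.11856 = 1.88054 ≈ 1.8805 bits

These are NOT equal (difference: 0.4942 bits). KL divergence is asymmetric: D_KL(P||Q) ≠ D_KL(Q||P) in general.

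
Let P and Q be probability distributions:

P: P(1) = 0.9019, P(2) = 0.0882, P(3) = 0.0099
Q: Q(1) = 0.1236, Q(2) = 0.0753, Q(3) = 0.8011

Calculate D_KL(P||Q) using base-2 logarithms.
2.5434 bits

D_KL(P||Q) = Σ P(x) log₂(P(x)/Q(x))

Computing term by term:
  P(1)·log₂(P(1)/Q(1)) = 0.9019·log₂(0.9019/0.1236) = 2.58601
  P(2)·log₂(P(2)/Q(2)) = 0.0882·log₂(0.0882/0.0753) = 0.02012
  P(3)·log₂(P(3)/Q(3)) = 0.0099·log₂(0.0099/0.8011) = -0.06275

D_KL(P||Q) = 2.58601 + 0.02012 - 0.06275 = 2.54338 ≈ 2.5434 bits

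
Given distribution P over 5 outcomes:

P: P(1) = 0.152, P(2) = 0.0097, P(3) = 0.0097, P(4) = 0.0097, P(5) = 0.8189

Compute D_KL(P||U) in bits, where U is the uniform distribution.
1.4782 bits

U(i) = 1/5 for all i

D_KL(P||U) = Σ P(x) log₂(P(x) / (1/5))
           = Σ P(x) log₂(P(x)) + log₂(5)
           = log₂(5) - H(P)

H(P) = -Σ P(x) log₂(P(x)):
  -P(1)·log₂(P(1)) = -(0.152)·log₂(0.152) = 0.41311
  -P(2)·log₂(P(2)) = -(0.0097)·log₂(0.0097) = 0.06487
  -P(3)·log₂(P(3)) = -(0.0097)·log₂(0.0097) = 0.06487
  -P(4)·log₂(P(4)) = -(0.0097)·log₂(0.0097) = 0.06487
  -P(5)·log₂(P(5)) = -(0.8189)·log₂(0.8189) = 0.23604
H(P) = 0.41311 + 0.06487 + 0.06487 + 0.06487 + 0.23604 = 0.84376 bits

log₂(5) = 2.32193 bits

D_KL(P||U) = 2.32193 - 0.84376 = 1.47817 ≈ 1.4782 bits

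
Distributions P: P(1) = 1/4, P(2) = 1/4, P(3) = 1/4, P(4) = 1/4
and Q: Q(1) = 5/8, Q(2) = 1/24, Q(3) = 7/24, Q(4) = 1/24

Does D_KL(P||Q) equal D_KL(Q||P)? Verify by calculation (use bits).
D_KL(P||Q) = 0.9064 bits, D_KL(Q||P) = 0.6757 bits. No — D_KL(P||Q) ≠ D_KL(Q||P) for this pair.

D_KL(P||Q) = Σ P(x) log₂(P(x)/Q(x))

Computing term by term:
  P(1)·log₂(P(1)/Q(1)) = (1/4)·log₂((1/4)/(5/8)) = -0.33048
  P(2)·log₂(P(2)/Q(2)) = (1/4)·log₂((1/4)/(1/24)) = 0.64624
  P(3)·log₂(P(3)/Q(3)) = (1/4)·log₂((1/4)/(7/24)) = -0.05560
  P(4)·log₂(P(4)/Q(4)) = (1/4)·log₂((1/4)/(1/24)) = 0.64624

D_KL(P||Q) = -0.33048 + 0.64624 - 0.05560 + 0.64624 = 0.90640 ≈ 0.9064 bits

D_KL(Q||P) = Σ Q(x) log₂(Q(x)/P(x))

Computing term by term:
  Q(1)·log₂(Q(1)/P(1)) = (5/8)·log₂((5/8)/(1/4)) = 0.82621
  Q(2)·log₂(Q(2)/P(2)) = (1/24)·log₂((1/24)/(1/4)) = -0.10771
  Q(3)·log₂(Q(3)/P(3)) = (7/24)·log₂((7/24)/(1/4)) = 0.06486
  Q(4)·log₂(Q(4)/P(4)) = (1/24)·log₂((1/24)/(1/4)) = -0.10771

D_KL(Q||P) = 0.82621 - 0.10771 + 0.06486 - 0.10771 = 0.67565 ≈ 0.6757 bits

These are NOT equal (difference: 0.2307 bits). KL divergence is asymmetric: D_KL(P||Q) ≠ D_KL(Q||P) in general.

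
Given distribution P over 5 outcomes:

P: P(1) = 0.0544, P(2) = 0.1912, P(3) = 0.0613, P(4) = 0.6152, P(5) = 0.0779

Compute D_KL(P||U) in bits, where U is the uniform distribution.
0.6721 bits

U(i) = 1/5 for all i

D_KL(P||U) = Σ P(x) log₂(P(x) / (1/5))
           = Σ P(x) log₂(P(x)) + log₂(5)
           = log₂(5) - H(P)

H(P) = -Σ P(x) log₂(P(x)):
  -P(1)·log₂(P(1)) = -(0.0544)·log₂(0.0544) = 0.22849
  -P(2)·log₂(P(2)) = -(0.1912)·log₂(0.1912) = 0.45636
  -P(3)·log₂(P(3)) = -(0.0613)·log₂(0.0613) = 0.24691
  -P(4)·log₂(P(4)) = -(0.6152)·log₂(0.6152) = 0.43118
  -P(5)·log₂(P(5)) = -(0.0779)·log₂(0.0779) = 0.28685
H(P) = 0.22849 + 0.45636 + 0.24691 + 0.43118 + 0.28685 = 1.64979 bits

log₂(5) = 2.32193 bits

D_KL(P||U) = 2.32193 - 1.64979 = 0.67214 ≈ 0.6721 bits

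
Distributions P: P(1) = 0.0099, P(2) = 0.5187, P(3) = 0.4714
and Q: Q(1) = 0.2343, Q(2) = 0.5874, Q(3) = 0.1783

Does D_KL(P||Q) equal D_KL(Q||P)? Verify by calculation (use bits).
D_KL(P||Q) = 0.5229 bits, D_KL(Q||P) = 0.9248 bits. No — D_KL(P||Q) ≠ D_KL(Q||P) for this pair.

D_KL(P||Q) = Σ P(x) log₂(P(x)/Q(x))

Computing term by term:
  P(1)·log₂(P(1)/Q(1)) = 0.0099·log₂(0.0099/0.2343) = -0.04519
  P(2)·log₂(P(2)/Q(2)) = 0.5187·log₂(0.5187/0.5874) = -0.09308
  P(3)·log₂(P(3)/Q(3)) = 0.4714·log₂(0.4714/0.1783) = 0.66121

D_KL(P||Q) = -0.04519 - 0.09308 + 0.66121 = 0.52294 ≈ 0.5229 bits

D_KL(Q||P) = Σ Q(x) log₂(Q(x)/P(x))

Computing term by term:
  Q(1)·log₂(Q(1)/P(1)) = 0.2343·log₂(0.2343/0.0099) = 1.06953
  Q(2)·log₂(Q(2)/P(2)) = 0.5874·log₂(0.5874/0.5187) = 0.10540
  Q(3)·log₂(Q(3)/P(3)) = 0.1783·log₂(0.1783/0.4714) = -0.25009

D_KL(Q||P) = 1.06953 + 0.10540 - 0.25009 = 0.92484 ≈ 0.9248 bits

These are NOT equal (difference: 0.4019 bits). KL divergence is asymmetric: D_KL(P||Q) ≠ D_KL(Q||P) in general.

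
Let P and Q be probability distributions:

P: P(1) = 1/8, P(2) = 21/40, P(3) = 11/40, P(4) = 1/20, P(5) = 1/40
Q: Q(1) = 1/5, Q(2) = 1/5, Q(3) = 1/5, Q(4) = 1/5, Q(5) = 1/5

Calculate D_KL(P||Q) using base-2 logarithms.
0.5976 bits

D_KL(P||Q) = Σ P(x) log₂(P(x)/Q(x))

Computing term by term:
  P(1)·log₂(P(1)/Q(1)) = (1/8)·log₂((1/8)/(1/5)) = -0.08476
  P(2)·log₂(P(2)/Q(2)) = (21/40)·log₂((21/40)/(1/5)) = 0.73097
  P(3)·log₂(P(3)/Q(3)) = (11/40)·log₂((11/40)/(1/5)) = 0.12634
  P(4)·log₂(P(4)/Q(4)) = (1/20)·log₂((1/20)/(1/5)) = -0.10000
  P(5)·log₂(P(5)/Q(5)) = (1/40)·log₂((1/40)/(1/5)) = -0.07500

D_KL(P||Q) = -0.08476 + 0.73097 + 0.12634 - 0.10000 - 0.07500 = 0.59755 ≈ 0.5976 bits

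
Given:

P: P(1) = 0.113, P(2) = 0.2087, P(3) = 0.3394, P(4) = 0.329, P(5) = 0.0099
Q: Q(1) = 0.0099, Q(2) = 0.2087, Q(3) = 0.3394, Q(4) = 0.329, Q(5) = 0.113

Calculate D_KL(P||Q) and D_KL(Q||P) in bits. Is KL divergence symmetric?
D_KL(P||Q) = 0.3622 bits, D_KL(Q||P) = 0.3622 bits. The two values coincide for this particular pair, but no — KL divergence is not symmetric in general.

D_KL(P||Q) = Σ P(x) log₂(P(x)/Q(x))

Computing term by term:
  P(1)·log₂(P(1)/Q(1)) = 0.113·log₂(0.113/0.0099) = 0.39694
  P(2)·log₂(P(2)/Q(2)) = 0.2087·log₂(0.2087/0.2087) = 0.00000
  P(3)·log₂(P(3)/Q(3)) = 0.3394·log₂(0.3394/0.3394) = 0.00000
  P(4)·log₂(P(4)/Q(4)) = 0.329·log₂(0.329/0.329) = 0.00000
  P(5)·log₂(P(5)/Q(5)) = 0.0099·log₂(0.0099/0.113) = -0.03478

D_KL(P||Q) = 0.39694 + 0.00000 + 0.00000 + 0.00000 - 0.03478 = 0.36216 ≈ 0.3622 bits

D_KL(Q||P) = Σ Q(x) log₂(Q(x)/P(x))

Computing term by term:
  Q(1)·log₂(Q(1)/P(1)) = 0.0099·log₂(0.0099/0.113) = -0.03478
  Q(2)·log₂(Q(2)/P(2)) = 0.2087·log₂(0.2087/0.2087) = 0.00000
  Q(3)·log₂(Q(3)/P(3)) = 0.3394·log₂(0.3394/0.3394) = 0.00000
  Q(4)·log₂(Q(4)/P(4)) = 0.329·log₂(0.329/0.329) = 0.00000
  Q(5)·log₂(Q(5)/P(5)) = 0.113·log₂(0.113/0.0099) = 0.39694

D_KL(Q||P) = -0.03478 + 0.00000 + 0.00000 + 0.00000 + 0.39694 = 0.36216 ≈ 0.3622 bits

These ARE equal here. Q is P with outcomes relabeled (Q(1) = P(5), Q(5) = P(1)) by a relabeling that is its own inverse, so the two sums contain exactly the same terms in a different order. This is a special case — KL divergence is not symmetric in general: D_KL(P||Q) ≠ D_KL(Q||P) for most P, Q.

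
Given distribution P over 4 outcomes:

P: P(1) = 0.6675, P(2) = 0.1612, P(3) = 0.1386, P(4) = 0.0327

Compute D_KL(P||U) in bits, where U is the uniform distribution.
0.6298 bits

U(i) = 1/4 for all i

D_KL(P||U) = Σ P(x) log₂(P(x) / (1/4))
           = Σ P(x) log₂(P(x)) + log₂(4)
           = log₂(4) - H(P)

H(P) = -Σ P(x) log₂(P(x)):
  -P(1)·log₂(P(1)) = -(0.6675)·log₂(0.6675) = 0.38926
  -P(2)·log₂(P(2)) = -(0.1612)·log₂(0.1612) = 0.42445
  -P(3)·log₂(P(3)) = -(0.1386)·log₂(0.1386) = 0.39515
  -P(4)·log₂(P(4)) = -(0.0327)·log₂(0.0327) = 0.16136
H(P) = 0.38926 + 0.42445 + 0.39515 + 0.16136 = 1.37022 bits

log₂(4) = 2.00000 bits

D_KL(P||U) = 2.00000 - 1.37022 = 0.62978 ≈ 0.6298 bits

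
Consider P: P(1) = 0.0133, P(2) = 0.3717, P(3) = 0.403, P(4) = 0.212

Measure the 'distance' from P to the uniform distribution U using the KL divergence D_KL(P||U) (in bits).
0.3836 bits

U(i) = 1/4 for all i

D_KL(P||U) = Σ P(x) log₂(P(x) / (1/4))
           = Σ P(x) log₂(P(x)) + log₂(4)
           = log₂(4) - H(P)

H(P) = -Σ P(x) log₂(P(x)):
  -P(1)·log₂(P(1)) = -(0.0133)·log₂(0.0133) = 0.08289
  -P(2)·log₂(P(2)) = -(0.3717)·log₂(0.3717) = 0.53071
  -P(3)·log₂(P(3)) = -(0.403)·log₂(0.403) = 0.52839
  -P(4)·log₂(P(4)) = -(0.212)·log₂(0.212) = 0.47443
H(P) = 0.08289 + 0.53071 + 0.52839 + 0.47443 = 1.61642 bits

log₂(4) = 2.00000 bits

D_KL(P||U) = 2.00000 - 1.61642 = 0.38358 ≈ 0.3836 bits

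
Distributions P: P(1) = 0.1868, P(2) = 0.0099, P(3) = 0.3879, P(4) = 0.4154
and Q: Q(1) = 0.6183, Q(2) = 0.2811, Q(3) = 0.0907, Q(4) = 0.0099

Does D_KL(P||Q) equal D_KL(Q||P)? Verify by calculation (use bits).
D_KL(P||Q) = 2.6823 bits, D_KL(Q||P) = 2.1812 bits. No — D_KL(P||Q) ≠ D_KL(Q||P) for this pair.

D_KL(P||Q) = Σ P(x) log₂(P(x)/Q(x))

Computing term by term:
  P(1)·log₂(P(1)/Q(1)) = 0.1868·log₂(0.1868/0.6183) = -0.32257
  P(2)·log₂(P(2)/Q(2)) = 0.0099·log₂(0.0099/0.2811) = -0.04779
  P(3)·log₂(P(3)/Q(3)) = 0.3879·log₂(0.3879/0.0907) = 0.81324
  P(4)·log₂(P(4)/Q(4)) = 0.4154·log₂(0.4154/0.0099) = 2.23939

D_KL(P||Q) = -0.32257 - 0.04779 + 0.81324 + 2.23939 = 2.68227 ≈ 2.6823 bits

D_KL(Q||P) = Σ Q(x) log₂(Q(x)/P(x))

Computing term by term:
  Q(1)·log₂(Q(1)/P(1)) = 0.6183·log₂(0.6183/0.1868) = 1.06769
  Q(2)·log₂(Q(2)/P(2)) = 0.2811·log₂(0.2811/0.0099) = 1.35701
  Q(3)·log₂(Q(3)/P(3)) = 0.0907·log₂(0.0907/0.3879) = -0.19015
  Q(4)·log₂(Q(4)/P(4)) = 0.0099·log₂(0.0099/0.4154) = -0.05337

D_KL(Q||P) = 1.06769 + 1.35701 - 0.19015 - 0.05337 = 2.18118 ≈ 2.1812 bits

These are NOT equal (difference: 0.5011 bits). KL divergence is asymmetric: D_KL(P||Q) ≠ D_KL(Q||P) in general.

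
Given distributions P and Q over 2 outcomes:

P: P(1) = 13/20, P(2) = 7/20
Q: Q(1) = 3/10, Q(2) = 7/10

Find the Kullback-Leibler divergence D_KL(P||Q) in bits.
0.3751 bits

D_KL(P||Q) = Σ P(x) log₂(P(x)/Q(x))

Computing term by term:
  P(1)·log₂(P(1)/Q(1)) = (13/20)·log₂((13/20)/(3/10)) = 0.72506
  P(2)·log₂(P(2)/Q(2)) = (7/20)·log₂((7/20)/(7/10)) = -0.35000

D_KL(P||Q) = 0.72506 - 0.35000 = 0.37506 ≈ 0.3751 bits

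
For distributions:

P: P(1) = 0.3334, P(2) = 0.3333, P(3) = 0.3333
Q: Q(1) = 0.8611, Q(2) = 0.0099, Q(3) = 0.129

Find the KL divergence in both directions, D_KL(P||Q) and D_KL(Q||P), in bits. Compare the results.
D_KL(P||Q) = 1.6910 bits, D_KL(Q||P) = 0.9519 bits. D_KL(P||Q) is larger than D_KL(Q||P) by 0.7391 bits; the two directions differ.

D_KL(P||Q) = Σ P(x) log₂(P(x)/Q(x))

Computing term by term:
  P(1)·log₂(P(1)/Q(1)) = 0.3334·log₂(0.3334/0.8611) = -0.45640
  P(2)·log₂(P(2)/Q(2)) = 0.3333·log₂(0.3333/0.0099) = 1.69091
  P(3)·log₂(P(3)/Q(3)) = 0.3333·log₂(0.3333/0.129) = 0.45644

D_KL(P||Q) = -0.45640 + 1.69091 + 0.45644 = 1.69095 ≈ 1.6910 bits

D_KL(Q||P) = Σ Q(x) log₂(Q(x)/P(x))

Computing term by term:
  Q(1)·log₂(Q(1)/P(1)) = 0.8611·log₂(0.8611/0.3334) = 1.17878
  Q(2)·log₂(Q(2)/P(2)) = 0.0099·log₂(0.0099/0.3333) = -0.05023
  Q(3)·log₂(Q(3)/P(3)) = 0.129·log₂(0.129/0.3333) = -0.17666

D_KL(Q||P) = 1.17878 - 0.05023 - 0.17666 = 0.95189 ≈ 0.9519 bits

These are NOT equal (difference: 0.7391 bits). KL divergence is asymmetric: D_KL(P||Q) ≠ D_KL(Q||P) in general.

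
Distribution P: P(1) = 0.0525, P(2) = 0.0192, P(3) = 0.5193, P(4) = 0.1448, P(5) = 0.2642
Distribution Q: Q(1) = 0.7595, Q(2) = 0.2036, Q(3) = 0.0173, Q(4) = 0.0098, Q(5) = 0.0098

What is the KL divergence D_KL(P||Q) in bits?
4.0990 bits

D_KL(P||Q) = Σ P(x) log₂(P(x)/Q(x))

Computing term by term:
  P(1)·log₂(P(1)/Q(1)) = 0.0525·log₂(0.0525/0.7595) = -0.20237
  P(2)·log₂(P(2)/Q(2)) = 0.0192·log₂(0.0192/0.2036) = -0.06541
  P(3)·log₂(P(3)/Q(3)) = 0.5193·log₂(0.5193/0.0173) = 2.54858
  P(4)·log₂(P(4)/Q(4)) = 0.1448·log₂(0.1448/0.0098) = 0.56257
  P(5)·log₂(P(5)/Q(5)) = 0.2642·log₂(0.2642/0.0098) = 1.25566

D_KL(P||Q) = -0.20237 - 0.06541 + 2.54858 + 0.56257 + 1.25566 = 4.09903 ≈ 4.0990 bits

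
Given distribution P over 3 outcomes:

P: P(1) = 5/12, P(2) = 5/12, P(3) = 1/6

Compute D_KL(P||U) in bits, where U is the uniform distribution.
0.1016 bits

U(i) = 1/3 for all i

D_KL(P||U) = Σ P(x) log₂(P(x) / (1/3))
           = Σ P(x) log₂(P(x)) + log₂(3)
           = log₂(3) - H(P)

H(P) = -Σ P(x) log₂(P(x)):
  -P(1)·log₂(P(1)) = -(5/12)·log₂(5/12) = 0.52626
  -P(2)·log₂(P(2)) = -(5/12)·log₂(5/12) = 0.52626
  -P(3)·log₂(P(3)) = -(1/6)·log₂(1/6) = 0.43083
H(P) = 0.52626 + 0.52626 + 0.43083 = 1.48335 bits

log₂(3) = 1.58496 bits

D_KL(P||U) = 1.58496 - 1.48335 = 0.10161 ≈ 0.1016 bits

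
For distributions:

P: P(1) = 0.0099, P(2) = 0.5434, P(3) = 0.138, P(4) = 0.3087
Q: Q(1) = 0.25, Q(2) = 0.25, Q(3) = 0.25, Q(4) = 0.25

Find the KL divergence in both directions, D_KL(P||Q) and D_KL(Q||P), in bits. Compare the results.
D_KL(P||Q) = 0.5382 bits, D_KL(Q||P) = 1.0228 bits. D_KL(Q||P) is larger than D_KL(P||Q) by 0.4846 bits; the two directions differ.

D_KL(P||Q) = Σ P(x) log₂(P(x)/Q(x))

Computing term by term:
  P(1)·log₂(P(1)/Q(1)) = 0.0099·log₂(0.0099/0.25) = -0.04612
  P(2)·log₂(P(2)/Q(2)) = 0.5434·log₂(0.5434/0.25) = 0.60865
  P(3)·log₂(P(3)/Q(3)) = 0.138·log₂(0.138/0.25) = -0.11830
  P(4)·log₂(P(4)/Q(4)) = 0.3087·log₂(0.3087/0.25) = 0.09393

D_KL(P||Q) = -0.04612 + 0.60865 - 0.11830 + 0.09393 = 0.53816 ≈ 0.5382 bits

D_KL(Q||P) = Σ Q(x) log₂(Q(x)/P(x))

Computing term by term:
  Q(1)·log₂(Q(1)/P(1)) = 0.25·log₂(0.25/0.0099) = 1.16459
  Q(2)·log₂(Q(2)/P(2)) = 0.25·log₂(0.25/0.5434) = -0.28002
  Q(3)·log₂(Q(3)/P(3)) = 0.25·log₂(0.25/0.138) = 0.21431
  Q(4)·log₂(Q(4)/P(4)) = 0.25·log₂(0.25/0.3087) = -0.07607

D_KL(Q||P) = 1.16459 - 0.28002 + 0.21431 - 0.07607 = 1.02281 ≈ 1.0228 bits

These are NOT equal (difference: 0.4846 bits). KL divergence is asymmetric: D_KL(P||Q) ≠ D_KL(Q||P) in general.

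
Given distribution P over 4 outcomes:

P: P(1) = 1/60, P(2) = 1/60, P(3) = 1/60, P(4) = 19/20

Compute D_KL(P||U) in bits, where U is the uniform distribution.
1.6344 bits

U(i) = 1/4 for all i

D_KL(P||U) = Σ P(x) log₂(P(x) / (1/4))
           = Σ P(x) log₂(P(x)) + log₂(4)
           = log₂(4) - H(P)

H(P) = -Σ P(x) log₂(P(x)):
  -P(1)·log₂(P(1)) = -(1/60)·log₂(1/60) = 0.09845
  -P(2)·log₂(P(2)) = -(1/60)·log₂(1/60) = 0.09845
  -P(3)·log₂(P(3)) = -(1/60)·log₂(1/60) = 0.09845
  -P(4)·log₂(P(4)) = -(19/20)·log₂(19/20) = 0.07030
H(P) = 0.09845 + 0.09845 + 0.09845 + 0.07030 = 0.36565 bits

log₂(4) = 2.00000 bits

D_KL(P||U) = 2.00000 - 0.36565 = 1.63435 ≈ 1.6344 bits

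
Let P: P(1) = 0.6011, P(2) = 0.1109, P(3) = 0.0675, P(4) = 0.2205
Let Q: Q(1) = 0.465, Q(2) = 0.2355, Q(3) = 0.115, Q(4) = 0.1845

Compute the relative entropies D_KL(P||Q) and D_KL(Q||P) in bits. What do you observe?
D_KL(P||Q) = 0.1070 bits, D_KL(Q||P) = 0.1246 bits. The two directions give different values (D_KL(Q||P) exceeds D_KL(P||Q) by 0.0176 bits): KL divergence is asymmetric.

D_KL(P||Q) = Σ P(x) log₂(P(x)/Q(x))

Computing term by term:
  P(1)·log₂(P(1)/Q(1)) = 0.6011·log₂(0.6011/0.465) = 0.22263
  P(2)·log₂(P(2)/Q(2)) = 0.1109·log₂(0.1109/0.2355) = -0.12049
  P(3)·log₂(P(3)/Q(3)) = 0.0675·log₂(0.0675/0.115) = -0.05189
  P(4)·log₂(P(4)/Q(4)) = 0.2205·log₂(0.2205/0.1845) = 0.05670

D_KL(P||Q) = 0.22263 - 0.12049 - 0.05189 + 0.05670 = 0.10695 ≈ 0.1070 bits

D_KL(Q||P) = Σ Q(x) log₂(Q(x)/P(x))

Computing term by term:
  Q(1)·log₂(Q(1)/P(1)) = 0.465·log₂(0.465/0.6011) = -0.17222
  Q(2)·log₂(Q(2)/P(2)) = 0.2355·log₂(0.2355/0.1109) = 0.25586
  Q(3)·log₂(Q(3)/P(3)) = 0.115·log₂(0.115/0.0675) = 0.08840
  Q(4)·log₂(Q(4)/P(4)) = 0.1845·log₂(0.1845/0.2205) = -0.04745

D_KL(Q||P) = -0.17222 + 0.25586 + 0.08840 - 0.04745 = 0.12459 ≈ 0.1246 bits

These are NOT equal (difference: 0.0176 bits). KL divergence is asymmetric: D_KL(P||Q) ≠ D_KL(Q||P) in general.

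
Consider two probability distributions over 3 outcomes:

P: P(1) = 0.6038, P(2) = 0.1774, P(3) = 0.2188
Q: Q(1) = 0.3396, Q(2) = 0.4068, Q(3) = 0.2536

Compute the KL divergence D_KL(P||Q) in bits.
0.2423 bits

D_KL(P||Q) = Σ P(x) log₂(P(x)/Q(x))

Computing term by term:
  P(1)·log₂(P(1)/Q(1)) = 0.6038·log₂(0.6038/0.3396) = 0.50130
  P(2)·log₂(P(2)/Q(2)) = 0.1774·log₂(0.1774/0.4068) = -0.21240
  P(3)·log₂(P(3)/Q(3)) = 0.2188·log₂(0.2188/0.2536) = -0.04659

D_KL(P||Q) = 0.50130 - 0.21240 - 0.04659 = 0.24231 ≈ 0.2423 bits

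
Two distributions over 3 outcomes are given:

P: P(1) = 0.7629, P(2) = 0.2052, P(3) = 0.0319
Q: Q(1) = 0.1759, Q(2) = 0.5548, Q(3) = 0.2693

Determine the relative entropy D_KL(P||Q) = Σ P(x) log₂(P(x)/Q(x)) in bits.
1.2222 bits

D_KL(P||Q) = Σ P(x) log₂(P(x)/Q(x))

Computing term by term:
  P(1)·log₂(P(1)/Q(1)) = 0.7629·log₂(0.7629/0.1759) = 1.61486
  P(2)·log₂(P(2)/Q(2)) = 0.2052·log₂(0.2052/0.5548) = -0.29445
  P(3)·log₂(P(3)/Q(3)) = 0.0319·log₂(0.0319/0.2693) = -0.09817

D_KL(P||Q) = 1.61486 - 0.29445 - 0.09817 = 1.22224 ≈ 1.2222 bits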